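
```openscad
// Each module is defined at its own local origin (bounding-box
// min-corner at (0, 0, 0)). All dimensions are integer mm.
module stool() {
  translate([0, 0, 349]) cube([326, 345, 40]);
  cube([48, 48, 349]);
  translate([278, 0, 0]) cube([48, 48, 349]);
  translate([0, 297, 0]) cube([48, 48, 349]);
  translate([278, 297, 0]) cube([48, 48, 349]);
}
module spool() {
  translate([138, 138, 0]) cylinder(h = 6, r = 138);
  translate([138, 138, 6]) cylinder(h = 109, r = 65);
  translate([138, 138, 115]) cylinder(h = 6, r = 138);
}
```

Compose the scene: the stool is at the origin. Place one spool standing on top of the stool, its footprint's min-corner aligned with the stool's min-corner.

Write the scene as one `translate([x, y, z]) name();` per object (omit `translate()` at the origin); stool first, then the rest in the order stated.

stool();
translate([0, 0, 389]) spool();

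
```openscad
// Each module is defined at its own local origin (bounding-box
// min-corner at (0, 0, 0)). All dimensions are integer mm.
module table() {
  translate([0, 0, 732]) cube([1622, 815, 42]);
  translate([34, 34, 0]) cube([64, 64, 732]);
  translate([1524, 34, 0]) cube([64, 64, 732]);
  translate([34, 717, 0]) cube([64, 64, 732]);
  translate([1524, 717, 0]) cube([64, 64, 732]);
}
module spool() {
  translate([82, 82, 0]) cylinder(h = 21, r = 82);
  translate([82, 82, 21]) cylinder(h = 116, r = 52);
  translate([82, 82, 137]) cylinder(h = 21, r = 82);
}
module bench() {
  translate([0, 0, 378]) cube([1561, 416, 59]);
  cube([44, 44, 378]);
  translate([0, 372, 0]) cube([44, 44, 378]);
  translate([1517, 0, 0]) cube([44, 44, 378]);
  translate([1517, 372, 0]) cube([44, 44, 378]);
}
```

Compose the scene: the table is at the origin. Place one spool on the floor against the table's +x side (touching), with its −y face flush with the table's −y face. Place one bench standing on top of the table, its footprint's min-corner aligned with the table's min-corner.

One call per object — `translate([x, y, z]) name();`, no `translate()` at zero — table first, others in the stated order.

table();
translate([1622, 0, 0]) spool();
translate([0, 0, 774]) bench();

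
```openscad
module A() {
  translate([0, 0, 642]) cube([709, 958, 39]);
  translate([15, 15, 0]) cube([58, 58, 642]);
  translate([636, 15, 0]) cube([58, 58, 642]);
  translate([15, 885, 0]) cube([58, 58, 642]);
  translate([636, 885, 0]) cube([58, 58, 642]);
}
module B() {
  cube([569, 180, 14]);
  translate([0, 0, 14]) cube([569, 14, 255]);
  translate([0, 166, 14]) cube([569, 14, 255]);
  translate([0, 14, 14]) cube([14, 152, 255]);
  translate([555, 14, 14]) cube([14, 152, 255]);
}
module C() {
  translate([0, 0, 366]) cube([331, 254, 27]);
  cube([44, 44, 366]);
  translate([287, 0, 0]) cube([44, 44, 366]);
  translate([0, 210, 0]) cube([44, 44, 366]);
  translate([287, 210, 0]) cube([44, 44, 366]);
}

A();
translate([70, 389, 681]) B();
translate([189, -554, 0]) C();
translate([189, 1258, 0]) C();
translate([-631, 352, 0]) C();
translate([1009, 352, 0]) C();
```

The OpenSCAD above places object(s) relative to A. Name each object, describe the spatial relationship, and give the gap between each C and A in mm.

Each stool's nearest face is 300 mm from the table's bounding box.

A is a table. B is an open box. C is a stool. The open box is on top of the table, centred. Four stools sit around the table at the −y, +y, −x, +x sides. The gap between each stool and the table is 300 mm.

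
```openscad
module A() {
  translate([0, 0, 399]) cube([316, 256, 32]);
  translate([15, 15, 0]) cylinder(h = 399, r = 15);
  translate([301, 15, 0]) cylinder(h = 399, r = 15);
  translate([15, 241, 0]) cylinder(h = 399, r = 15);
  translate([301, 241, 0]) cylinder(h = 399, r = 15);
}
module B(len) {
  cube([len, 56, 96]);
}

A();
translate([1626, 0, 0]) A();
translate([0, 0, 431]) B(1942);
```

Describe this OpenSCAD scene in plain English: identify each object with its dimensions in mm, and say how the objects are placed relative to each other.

A is a simple wooden stool: a rectangular seat 316 mm (x) by 256 mm (y), 32 mm thick, top face at z = 431 mm, on four round legs, each 30 mm in diameter. The legs rest on z = 0, each leg's axis is inset half a diameter from the nearest pair of seat edges (so the leg's bounding box is flush with the corner).

B is a rectangular beam 1942 mm long (x), 56 mm deep (y), 96 mm thick (z).

The beam spans the tops of two stools placed 1310 mm apart, resting at z = 431 mm.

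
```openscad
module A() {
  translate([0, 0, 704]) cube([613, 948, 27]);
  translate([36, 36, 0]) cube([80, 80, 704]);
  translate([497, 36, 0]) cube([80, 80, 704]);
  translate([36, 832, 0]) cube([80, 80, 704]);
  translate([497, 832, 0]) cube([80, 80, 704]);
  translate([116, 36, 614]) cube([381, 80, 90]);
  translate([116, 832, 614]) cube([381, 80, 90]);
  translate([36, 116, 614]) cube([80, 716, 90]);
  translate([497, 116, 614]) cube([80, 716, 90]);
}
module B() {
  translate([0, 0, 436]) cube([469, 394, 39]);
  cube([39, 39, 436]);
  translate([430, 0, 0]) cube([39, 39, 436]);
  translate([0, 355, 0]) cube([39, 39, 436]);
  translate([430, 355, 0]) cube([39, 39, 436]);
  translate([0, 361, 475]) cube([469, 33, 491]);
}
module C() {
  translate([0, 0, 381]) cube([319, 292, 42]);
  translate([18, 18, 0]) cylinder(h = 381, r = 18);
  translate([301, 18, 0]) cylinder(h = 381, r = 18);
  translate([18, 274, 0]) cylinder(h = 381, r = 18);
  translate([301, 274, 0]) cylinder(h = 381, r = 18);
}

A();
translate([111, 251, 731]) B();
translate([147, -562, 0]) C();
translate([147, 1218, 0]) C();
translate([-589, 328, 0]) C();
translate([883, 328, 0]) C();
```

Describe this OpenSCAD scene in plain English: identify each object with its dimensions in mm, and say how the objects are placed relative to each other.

A is a rectangular dining table. The top is 613×948×27 mm with its upper surface at z = 731 mm. It stands on four 80×80 mm square legs, each inset 36 mm from the nearest pair of top edges, running from the floor to the underside of the top. Four apron rails, 80 mm thick and 90 mm tall, run between adjacent legs with their top edges flush with the underside of the top and their outer faces flush with the legs' outer faces.

B is a chair. The seat is a 469×394×39 mm slab with its top at z = 475 mm, on four 39×39 mm corner legs (flush with the seat edges, standing on z = 0). A flat backrest 33 mm thick, 491 mm tall, spans the full seat width and rises from the seat top along its +y edge, rear face flush with the rear of the seat.

C is a four-legged stool. The seat is a 319×292×42 mm slab whose top surface is at z = 423 mm; four round legs, each 36 mm in diameter, run from the floor (z = 0) to the underside of the seat, each leg's axis is inset half a diameter from the nearest pair of seat edges (so the leg's bounding box is flush with the corner).

The chair is on top of the table. Four stools sit around the table at the −y, +y, −x, +x sides.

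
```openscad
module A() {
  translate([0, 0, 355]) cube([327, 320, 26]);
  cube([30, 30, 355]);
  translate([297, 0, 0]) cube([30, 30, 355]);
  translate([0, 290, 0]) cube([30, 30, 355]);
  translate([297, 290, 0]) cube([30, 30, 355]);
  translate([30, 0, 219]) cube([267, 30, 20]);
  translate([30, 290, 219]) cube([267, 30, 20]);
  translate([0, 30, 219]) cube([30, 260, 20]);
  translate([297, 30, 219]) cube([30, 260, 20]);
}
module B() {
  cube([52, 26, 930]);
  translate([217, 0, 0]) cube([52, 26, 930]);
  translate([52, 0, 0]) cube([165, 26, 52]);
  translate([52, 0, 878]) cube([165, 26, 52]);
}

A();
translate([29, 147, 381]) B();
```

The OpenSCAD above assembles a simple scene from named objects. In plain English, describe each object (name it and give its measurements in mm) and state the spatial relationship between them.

A is a four-legged stool. The seat is a 327×320×26 mm slab whose top surface is at z = 381 mm; four square legs, each 30×30 mm in cross-section, run from the floor (z = 0) to the underside of the seat, each flush with a corner of the seat. Four stretchers, 30 mm wide and 20 mm tall, connect adjacent legs with their undersides at z = 219 mm, each running between the inner faces of the legs it joins and aligned with the legs' outer faces on the other axis.

B is a rectangular picture frame lying in the x–z plane (depth along y). The opening is 165 mm wide (x) by 826 mm tall (z), surrounded by a border 52 mm wide on all four sides. The frame is 26 mm deep and is made of two full-height vertical stiles with two horizontal rails fitted between them.

The picture frame is on top of the stool, centred.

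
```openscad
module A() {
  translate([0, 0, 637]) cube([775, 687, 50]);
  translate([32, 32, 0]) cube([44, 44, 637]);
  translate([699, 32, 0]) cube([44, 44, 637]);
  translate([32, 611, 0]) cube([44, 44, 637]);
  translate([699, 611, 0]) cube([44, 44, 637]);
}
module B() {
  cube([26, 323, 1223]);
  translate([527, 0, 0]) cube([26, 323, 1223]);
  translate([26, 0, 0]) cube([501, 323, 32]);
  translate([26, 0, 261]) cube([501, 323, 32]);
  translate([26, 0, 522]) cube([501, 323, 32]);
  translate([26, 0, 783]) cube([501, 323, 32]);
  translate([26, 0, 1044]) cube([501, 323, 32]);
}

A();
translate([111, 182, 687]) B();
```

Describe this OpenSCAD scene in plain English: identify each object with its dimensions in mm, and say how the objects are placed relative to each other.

A is a table with a 775×687 mm rectangular top, 50 mm thick, top surface at z = 687 mm, supported by four 44×44 mm square legs, each inset 32 mm from the nearest pair of top edges, running from the floor.

B is an open bookshelf. Two side panels, each 26 mm thick, 323 mm deep and 1223 mm tall, stand 553 mm apart (outside-to-outside). Between them sit 5 shelves, each 32 mm thick and 323 mm deep, spanning the full gap between the sides. The bottom shelf rests on the floor (its underside at z = 0) and the clear gap between one shelf's top and the next shelf's underside is 229 mm.

The bookshelf is on top of the table, centred.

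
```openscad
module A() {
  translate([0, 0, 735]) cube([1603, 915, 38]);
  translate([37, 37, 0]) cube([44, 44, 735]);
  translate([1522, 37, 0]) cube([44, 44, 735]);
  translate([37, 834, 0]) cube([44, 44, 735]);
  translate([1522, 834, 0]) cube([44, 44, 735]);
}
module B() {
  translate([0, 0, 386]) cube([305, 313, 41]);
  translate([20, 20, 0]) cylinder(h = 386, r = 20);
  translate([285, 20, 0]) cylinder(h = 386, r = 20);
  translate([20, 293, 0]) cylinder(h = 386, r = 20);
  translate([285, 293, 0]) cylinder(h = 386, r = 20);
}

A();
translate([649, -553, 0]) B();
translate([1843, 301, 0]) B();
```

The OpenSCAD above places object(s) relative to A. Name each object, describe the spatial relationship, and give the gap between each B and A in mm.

Each stool's nearest face is 240 mm from the table's bounding box.

A is a table. B is a stool. Two stools sit around the table at the −y, +x sides. The gap between each stool and the table is 240 mm.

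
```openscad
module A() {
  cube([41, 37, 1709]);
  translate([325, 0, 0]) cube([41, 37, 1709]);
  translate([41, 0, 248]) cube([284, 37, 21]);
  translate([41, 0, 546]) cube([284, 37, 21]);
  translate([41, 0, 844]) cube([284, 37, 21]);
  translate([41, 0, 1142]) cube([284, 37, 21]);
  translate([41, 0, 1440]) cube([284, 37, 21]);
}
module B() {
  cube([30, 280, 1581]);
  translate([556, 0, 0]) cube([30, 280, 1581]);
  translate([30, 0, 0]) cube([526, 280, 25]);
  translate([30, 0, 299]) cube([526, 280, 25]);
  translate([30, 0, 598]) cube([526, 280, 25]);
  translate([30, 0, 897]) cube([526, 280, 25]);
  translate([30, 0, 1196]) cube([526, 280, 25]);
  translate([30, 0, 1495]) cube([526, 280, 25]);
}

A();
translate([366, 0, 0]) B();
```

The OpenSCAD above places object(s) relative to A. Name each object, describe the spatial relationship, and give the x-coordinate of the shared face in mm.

A is a ladder. B is a bookshelf. The bookshelf is against the ladder's +x side, with their −y faces flush. The x-coordinate of the shared face is 366 mm.

The ladder's +x face and the bookshelf's −x face are both at x = 366 mm.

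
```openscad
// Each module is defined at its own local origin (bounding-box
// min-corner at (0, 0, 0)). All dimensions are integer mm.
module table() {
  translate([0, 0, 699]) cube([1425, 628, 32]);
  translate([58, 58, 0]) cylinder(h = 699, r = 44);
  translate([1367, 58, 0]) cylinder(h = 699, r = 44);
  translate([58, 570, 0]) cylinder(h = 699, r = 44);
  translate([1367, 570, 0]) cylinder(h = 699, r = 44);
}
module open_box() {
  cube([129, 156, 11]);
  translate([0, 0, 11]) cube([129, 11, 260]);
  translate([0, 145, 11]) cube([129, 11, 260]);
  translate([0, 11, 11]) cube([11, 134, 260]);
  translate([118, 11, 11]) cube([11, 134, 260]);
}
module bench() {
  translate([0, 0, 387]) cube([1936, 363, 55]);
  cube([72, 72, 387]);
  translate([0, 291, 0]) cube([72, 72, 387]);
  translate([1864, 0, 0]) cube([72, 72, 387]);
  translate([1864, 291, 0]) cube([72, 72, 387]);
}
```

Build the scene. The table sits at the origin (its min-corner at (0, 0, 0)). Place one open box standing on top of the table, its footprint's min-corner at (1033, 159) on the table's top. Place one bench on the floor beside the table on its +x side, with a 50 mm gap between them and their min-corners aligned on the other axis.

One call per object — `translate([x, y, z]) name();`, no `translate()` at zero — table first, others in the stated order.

table();
translate([1033, 159, 731]) open_box();
translate([1475, 0, 0]) bench();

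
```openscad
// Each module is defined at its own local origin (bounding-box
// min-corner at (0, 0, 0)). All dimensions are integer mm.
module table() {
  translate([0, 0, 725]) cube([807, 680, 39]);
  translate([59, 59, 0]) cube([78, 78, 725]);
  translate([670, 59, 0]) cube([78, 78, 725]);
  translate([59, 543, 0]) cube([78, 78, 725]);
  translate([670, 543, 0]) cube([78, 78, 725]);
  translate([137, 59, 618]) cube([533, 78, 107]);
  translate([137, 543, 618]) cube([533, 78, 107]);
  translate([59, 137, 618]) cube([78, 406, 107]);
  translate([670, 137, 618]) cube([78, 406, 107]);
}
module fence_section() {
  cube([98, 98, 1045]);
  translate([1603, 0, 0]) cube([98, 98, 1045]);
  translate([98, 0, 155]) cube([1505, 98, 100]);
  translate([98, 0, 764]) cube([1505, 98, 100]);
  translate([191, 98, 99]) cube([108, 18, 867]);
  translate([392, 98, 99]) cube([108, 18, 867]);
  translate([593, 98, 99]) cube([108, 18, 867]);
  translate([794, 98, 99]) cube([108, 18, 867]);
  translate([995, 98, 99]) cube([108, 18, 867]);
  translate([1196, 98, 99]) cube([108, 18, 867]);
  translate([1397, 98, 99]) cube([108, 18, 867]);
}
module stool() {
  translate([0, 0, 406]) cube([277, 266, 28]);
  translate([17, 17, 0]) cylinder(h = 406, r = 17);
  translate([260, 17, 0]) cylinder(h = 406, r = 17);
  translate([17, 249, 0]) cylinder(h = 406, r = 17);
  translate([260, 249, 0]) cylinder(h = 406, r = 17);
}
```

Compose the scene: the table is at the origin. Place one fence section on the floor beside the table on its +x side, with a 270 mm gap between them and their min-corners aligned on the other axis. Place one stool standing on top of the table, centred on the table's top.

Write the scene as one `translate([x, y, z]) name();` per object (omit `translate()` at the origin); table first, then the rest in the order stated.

table();
translate([1077, 0, 0]) fence_section();
translate([265, 207, 764]) stool();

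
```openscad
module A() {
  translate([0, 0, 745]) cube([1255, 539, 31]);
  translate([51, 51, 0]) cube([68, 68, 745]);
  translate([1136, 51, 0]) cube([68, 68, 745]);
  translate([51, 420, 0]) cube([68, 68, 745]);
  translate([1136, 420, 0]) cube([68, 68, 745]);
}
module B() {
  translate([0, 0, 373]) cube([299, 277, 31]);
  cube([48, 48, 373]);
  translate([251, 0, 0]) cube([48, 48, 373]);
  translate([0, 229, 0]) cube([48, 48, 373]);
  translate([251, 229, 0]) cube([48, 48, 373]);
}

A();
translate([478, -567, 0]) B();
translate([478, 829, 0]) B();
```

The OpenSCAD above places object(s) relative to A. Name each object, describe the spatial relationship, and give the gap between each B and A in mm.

Each stool's nearest face is 290 mm from the table's bounding box.

A is a table. B is a stool. Two stools sit around the table at the −y, +y sides. The gap between each stool and the table is 290 mm.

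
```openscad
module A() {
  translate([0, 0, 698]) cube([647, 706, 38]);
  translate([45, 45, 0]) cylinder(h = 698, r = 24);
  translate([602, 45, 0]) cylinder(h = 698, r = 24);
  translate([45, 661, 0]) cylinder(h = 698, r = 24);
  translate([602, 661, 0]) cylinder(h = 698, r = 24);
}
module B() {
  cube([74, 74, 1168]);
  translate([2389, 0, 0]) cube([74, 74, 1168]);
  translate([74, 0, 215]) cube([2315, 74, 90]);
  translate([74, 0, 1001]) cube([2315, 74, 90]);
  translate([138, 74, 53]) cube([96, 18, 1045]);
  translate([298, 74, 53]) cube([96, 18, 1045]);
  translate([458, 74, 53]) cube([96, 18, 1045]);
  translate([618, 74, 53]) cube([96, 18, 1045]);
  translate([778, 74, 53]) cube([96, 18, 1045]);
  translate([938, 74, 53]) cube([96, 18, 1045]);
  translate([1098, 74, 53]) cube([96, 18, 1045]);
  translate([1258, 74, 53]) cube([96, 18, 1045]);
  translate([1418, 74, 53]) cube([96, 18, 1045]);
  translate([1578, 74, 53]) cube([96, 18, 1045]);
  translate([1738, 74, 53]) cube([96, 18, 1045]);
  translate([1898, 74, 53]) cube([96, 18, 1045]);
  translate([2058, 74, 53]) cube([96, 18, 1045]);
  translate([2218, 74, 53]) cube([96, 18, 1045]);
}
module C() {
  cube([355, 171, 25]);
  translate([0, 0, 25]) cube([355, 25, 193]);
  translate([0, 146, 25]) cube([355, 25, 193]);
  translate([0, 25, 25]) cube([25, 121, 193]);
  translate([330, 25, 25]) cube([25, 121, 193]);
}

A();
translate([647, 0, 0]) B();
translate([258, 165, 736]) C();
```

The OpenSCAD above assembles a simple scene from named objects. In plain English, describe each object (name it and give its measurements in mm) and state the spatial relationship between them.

A is a table with a 647×706 mm rectangular top, 38 mm thick, top surface at z = 736 mm, supported by four round legs of 48 mm diameter, each leg's bounding box inset 21 mm from the nearest pair of top edges, running from the floor.

B is a fence section. Two 74×74 mm posts, 1168 mm tall, stand on the floor with a clear span of 2315 mm between their inner faces. Two horizontal rails of 74×90 mm section span the gap between the posts with their undersides at z = 215 mm and z = 1001 mm, flush with the posts' −y face. 14 pickets, each 96 mm wide, 18 mm thick and 1045 mm tall, are fixed to the +y face of the rails with their bottoms at z = 53 mm, evenly spaced across the span with equal gaps (rounded down to the nearest mm) at the −x end and between each pair — any rounding remainder accumulates at the +x end.

C is an open storage box with external size 355×171×218 mm and wall thickness 25 mm (the base is also 25 mm thick). The base covers the whole footprint; the four walls stand on the base, with the y-facing walls full-width and the x-facing walls fitting between their inner faces.

The fence section is against the table's +x side, with their −y faces flush. The open box is on top of the table.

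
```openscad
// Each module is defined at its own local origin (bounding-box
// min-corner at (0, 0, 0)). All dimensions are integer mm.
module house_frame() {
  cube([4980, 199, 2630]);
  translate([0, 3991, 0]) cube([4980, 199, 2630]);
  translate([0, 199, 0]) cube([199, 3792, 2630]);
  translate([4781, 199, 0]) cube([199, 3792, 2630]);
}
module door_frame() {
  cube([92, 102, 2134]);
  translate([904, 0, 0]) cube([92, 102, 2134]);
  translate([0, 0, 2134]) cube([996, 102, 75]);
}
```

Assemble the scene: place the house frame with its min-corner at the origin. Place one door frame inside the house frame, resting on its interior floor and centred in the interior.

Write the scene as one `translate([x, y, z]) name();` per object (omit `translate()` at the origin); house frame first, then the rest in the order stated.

house_frame();
translate([1992, 2044, 0]) door_frame();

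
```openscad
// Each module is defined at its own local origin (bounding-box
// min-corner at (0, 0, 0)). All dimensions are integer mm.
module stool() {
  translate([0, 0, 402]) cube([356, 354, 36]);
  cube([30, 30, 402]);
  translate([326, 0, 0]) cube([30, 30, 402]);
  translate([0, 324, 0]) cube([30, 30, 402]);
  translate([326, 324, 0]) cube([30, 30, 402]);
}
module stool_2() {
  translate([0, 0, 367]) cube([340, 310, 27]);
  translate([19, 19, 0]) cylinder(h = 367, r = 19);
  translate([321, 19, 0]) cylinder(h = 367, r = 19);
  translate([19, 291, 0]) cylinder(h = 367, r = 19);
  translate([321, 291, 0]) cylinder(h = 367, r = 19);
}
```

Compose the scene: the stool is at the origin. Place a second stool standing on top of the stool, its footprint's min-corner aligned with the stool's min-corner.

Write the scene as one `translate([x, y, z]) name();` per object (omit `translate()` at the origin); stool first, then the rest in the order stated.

stool();
translate([0, 0, 438]) stool_2();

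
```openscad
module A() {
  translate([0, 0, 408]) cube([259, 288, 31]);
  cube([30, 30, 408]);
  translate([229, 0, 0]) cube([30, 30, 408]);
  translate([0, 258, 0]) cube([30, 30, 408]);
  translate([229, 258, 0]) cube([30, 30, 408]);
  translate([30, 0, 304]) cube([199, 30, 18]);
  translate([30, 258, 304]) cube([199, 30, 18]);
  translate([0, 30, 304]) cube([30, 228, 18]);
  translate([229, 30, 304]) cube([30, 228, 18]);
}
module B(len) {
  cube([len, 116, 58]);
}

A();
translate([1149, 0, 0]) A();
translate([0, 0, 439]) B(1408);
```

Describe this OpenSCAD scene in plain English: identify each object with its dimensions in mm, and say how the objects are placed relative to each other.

A is a four-legged stool. The seat is a 259×288×31 mm slab whose top surface is at z = 439 mm; four square legs, each 30×30 mm in cross-section, run from the floor (z = 0) to the underside of the seat, each flush with a corner of the seat. Four stretchers, 30 mm wide and 18 mm tall, connect adjacent legs with their undersides at z = 304 mm, each running between the inner faces of the legs it joins and aligned with the legs' outer faces on the other axis.

B is a rectangular beam 1408 mm long (x), 116 mm deep (y), 58 mm thick (z).

The beam spans the tops of two stools placed 890 mm apart, resting at z = 439 mm.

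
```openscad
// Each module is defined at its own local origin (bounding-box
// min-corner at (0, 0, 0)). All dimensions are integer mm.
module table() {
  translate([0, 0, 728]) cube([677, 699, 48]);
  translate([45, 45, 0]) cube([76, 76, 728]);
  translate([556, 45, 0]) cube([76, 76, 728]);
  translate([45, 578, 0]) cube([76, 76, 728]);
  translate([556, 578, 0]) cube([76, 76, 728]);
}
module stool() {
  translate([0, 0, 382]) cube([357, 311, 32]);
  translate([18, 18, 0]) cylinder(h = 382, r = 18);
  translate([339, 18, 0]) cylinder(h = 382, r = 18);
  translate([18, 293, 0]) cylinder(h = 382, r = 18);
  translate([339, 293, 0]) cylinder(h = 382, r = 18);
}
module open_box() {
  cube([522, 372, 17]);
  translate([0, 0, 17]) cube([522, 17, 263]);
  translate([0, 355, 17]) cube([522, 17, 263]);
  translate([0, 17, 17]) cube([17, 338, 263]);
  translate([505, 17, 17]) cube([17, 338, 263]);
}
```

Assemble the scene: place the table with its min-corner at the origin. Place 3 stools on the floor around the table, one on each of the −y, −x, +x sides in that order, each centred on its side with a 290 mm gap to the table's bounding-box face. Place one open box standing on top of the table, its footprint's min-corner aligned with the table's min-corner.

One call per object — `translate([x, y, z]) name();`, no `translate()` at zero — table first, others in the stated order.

table();
translate([160, -601, 0]) stool();
translate([-647, 194, 0]) stool();
translate([967, 194, 0]) stool();
translate([0, 0, 776]) open_box();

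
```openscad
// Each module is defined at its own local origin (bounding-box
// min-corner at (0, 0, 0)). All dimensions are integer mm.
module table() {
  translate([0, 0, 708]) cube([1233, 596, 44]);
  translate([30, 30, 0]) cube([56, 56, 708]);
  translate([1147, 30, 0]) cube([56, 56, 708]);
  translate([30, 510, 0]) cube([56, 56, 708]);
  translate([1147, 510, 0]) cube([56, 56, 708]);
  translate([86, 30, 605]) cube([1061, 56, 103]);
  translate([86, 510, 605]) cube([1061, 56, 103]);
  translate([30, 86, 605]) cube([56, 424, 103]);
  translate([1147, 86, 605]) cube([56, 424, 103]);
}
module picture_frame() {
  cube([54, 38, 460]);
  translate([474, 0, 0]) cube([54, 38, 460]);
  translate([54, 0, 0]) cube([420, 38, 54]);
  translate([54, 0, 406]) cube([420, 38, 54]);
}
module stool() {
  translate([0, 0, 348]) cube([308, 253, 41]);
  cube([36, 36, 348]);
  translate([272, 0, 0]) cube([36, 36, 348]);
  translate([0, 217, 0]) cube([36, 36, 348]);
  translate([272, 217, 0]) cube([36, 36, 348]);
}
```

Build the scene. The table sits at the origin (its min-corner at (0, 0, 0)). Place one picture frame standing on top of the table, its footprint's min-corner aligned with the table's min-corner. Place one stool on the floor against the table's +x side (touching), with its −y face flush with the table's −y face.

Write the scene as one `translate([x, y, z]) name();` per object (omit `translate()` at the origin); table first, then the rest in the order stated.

table();
translate([0, 0, 752]) picture_frame();
translate([1233, 0, 0]) stool();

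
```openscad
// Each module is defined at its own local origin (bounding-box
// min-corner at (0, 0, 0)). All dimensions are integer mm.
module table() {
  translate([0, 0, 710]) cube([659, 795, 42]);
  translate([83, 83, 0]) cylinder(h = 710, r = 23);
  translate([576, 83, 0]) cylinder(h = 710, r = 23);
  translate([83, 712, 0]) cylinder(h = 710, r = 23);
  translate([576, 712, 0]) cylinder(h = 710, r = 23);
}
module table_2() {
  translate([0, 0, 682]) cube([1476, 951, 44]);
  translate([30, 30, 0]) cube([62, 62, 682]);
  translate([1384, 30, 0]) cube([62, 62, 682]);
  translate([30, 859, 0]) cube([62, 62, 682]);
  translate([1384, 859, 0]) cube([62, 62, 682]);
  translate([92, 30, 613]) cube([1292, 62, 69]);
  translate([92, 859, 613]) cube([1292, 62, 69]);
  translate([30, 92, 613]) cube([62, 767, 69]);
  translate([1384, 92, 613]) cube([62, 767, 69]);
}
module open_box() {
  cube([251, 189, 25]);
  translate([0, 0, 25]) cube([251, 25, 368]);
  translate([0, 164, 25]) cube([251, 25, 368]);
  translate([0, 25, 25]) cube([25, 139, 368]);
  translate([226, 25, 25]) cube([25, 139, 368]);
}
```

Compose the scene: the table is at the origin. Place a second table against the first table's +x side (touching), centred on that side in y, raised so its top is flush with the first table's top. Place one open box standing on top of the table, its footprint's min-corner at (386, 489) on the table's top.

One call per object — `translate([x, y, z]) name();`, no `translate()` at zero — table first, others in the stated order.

table();
translate([659, -78, 26]) table_2();
translate([386, 489, 752]) open_box();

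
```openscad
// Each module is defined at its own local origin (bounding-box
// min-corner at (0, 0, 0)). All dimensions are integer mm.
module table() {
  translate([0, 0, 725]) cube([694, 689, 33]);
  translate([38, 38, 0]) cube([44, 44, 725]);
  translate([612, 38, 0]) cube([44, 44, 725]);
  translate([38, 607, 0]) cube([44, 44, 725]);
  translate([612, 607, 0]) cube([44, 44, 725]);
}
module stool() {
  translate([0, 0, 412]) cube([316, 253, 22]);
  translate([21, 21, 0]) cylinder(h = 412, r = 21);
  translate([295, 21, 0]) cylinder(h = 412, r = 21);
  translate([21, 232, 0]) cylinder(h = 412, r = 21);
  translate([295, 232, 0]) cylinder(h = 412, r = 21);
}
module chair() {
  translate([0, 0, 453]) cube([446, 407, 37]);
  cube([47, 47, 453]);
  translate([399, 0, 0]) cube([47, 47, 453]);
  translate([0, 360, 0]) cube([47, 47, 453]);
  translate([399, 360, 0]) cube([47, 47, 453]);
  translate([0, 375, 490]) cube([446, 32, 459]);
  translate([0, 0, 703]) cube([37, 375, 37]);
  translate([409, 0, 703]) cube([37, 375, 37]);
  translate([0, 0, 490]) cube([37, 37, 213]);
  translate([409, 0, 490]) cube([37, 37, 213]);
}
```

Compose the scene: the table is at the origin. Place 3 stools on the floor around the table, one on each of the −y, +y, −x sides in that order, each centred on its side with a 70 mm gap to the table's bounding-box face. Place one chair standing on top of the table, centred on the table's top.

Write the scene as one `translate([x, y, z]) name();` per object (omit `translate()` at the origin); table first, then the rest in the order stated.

table();
translate([189, -323, 0]) stool();
translate([189, 759, 0]) stool();
translate([-386, 218, 0]) stool();
translate([124, 141, 758]) chair();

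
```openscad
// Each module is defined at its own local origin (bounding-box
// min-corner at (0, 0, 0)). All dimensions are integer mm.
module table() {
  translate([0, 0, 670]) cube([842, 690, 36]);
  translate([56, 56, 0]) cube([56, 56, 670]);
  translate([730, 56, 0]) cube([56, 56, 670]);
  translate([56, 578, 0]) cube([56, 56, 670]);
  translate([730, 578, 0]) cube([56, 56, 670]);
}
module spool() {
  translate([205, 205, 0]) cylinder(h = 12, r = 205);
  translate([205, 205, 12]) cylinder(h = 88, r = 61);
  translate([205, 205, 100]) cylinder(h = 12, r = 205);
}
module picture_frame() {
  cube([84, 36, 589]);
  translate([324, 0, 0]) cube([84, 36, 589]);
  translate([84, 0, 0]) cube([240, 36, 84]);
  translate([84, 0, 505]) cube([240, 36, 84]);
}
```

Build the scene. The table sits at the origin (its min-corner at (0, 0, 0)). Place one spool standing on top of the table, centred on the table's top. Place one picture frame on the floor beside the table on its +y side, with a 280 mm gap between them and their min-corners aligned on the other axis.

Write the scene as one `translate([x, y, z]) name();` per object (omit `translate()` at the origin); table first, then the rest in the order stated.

table();
translate([216, 140, 706]) spool();
translate([0, 970, 0]) picture_frame();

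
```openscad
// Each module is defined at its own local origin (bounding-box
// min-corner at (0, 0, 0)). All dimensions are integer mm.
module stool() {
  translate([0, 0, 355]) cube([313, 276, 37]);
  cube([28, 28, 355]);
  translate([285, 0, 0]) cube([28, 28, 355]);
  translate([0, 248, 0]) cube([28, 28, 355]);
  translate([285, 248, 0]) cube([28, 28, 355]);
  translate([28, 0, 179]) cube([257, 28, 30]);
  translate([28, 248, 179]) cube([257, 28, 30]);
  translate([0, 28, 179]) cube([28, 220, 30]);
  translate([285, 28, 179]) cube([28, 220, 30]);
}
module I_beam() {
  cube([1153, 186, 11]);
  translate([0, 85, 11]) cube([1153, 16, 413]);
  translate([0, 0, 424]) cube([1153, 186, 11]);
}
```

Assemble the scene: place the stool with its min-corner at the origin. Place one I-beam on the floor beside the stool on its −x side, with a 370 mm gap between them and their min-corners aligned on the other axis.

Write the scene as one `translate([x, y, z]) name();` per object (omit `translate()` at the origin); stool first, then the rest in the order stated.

stool();
translate([-1523, 0, 0]) I_beam();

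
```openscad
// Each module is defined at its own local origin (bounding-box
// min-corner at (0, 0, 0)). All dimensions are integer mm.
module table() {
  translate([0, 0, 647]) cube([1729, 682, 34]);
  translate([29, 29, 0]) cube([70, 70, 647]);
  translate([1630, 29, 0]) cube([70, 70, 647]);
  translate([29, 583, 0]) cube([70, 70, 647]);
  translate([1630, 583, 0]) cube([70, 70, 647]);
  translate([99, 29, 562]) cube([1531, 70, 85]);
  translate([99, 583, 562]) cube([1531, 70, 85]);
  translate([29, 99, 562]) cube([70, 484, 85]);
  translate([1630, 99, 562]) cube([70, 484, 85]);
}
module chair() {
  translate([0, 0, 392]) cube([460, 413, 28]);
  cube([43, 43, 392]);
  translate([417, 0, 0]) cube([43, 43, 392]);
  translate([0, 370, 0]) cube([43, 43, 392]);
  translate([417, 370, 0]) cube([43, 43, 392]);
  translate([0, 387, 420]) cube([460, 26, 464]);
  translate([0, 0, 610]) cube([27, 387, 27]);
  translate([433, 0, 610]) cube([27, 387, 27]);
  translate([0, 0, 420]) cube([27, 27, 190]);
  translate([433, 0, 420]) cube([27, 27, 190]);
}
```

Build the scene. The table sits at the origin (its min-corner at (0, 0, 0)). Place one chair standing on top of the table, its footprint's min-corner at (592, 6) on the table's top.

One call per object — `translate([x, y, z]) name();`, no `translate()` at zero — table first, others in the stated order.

table();
translate([592, 6, 681]) chair();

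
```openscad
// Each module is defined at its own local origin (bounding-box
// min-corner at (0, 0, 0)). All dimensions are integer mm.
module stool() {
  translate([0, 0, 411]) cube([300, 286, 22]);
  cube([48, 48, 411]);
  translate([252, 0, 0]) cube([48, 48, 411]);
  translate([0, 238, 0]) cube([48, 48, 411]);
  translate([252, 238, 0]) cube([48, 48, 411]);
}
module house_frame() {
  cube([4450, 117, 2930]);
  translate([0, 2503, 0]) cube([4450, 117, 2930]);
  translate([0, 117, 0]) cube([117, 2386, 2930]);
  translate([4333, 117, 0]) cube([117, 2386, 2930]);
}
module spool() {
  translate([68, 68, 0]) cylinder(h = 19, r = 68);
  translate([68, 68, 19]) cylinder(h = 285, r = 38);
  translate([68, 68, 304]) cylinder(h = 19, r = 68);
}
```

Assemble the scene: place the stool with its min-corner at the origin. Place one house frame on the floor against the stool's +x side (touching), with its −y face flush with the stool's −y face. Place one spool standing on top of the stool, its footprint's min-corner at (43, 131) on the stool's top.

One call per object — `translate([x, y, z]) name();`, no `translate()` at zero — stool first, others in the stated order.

stool();
translate([300, 0, 0]) house_frame();
translate([43, 131, 433]) spool();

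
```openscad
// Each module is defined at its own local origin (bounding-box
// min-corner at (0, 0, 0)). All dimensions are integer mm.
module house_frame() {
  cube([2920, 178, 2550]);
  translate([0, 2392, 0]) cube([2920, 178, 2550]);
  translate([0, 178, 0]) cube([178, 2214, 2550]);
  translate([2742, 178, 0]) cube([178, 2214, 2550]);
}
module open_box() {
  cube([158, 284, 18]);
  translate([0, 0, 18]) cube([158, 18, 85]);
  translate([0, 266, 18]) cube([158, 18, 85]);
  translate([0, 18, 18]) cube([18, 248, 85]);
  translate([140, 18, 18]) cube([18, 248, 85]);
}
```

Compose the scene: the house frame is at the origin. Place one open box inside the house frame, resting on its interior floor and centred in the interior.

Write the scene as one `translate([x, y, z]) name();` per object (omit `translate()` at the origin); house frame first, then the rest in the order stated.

house_frame();
translate([1381, 1143, 0]) open_box();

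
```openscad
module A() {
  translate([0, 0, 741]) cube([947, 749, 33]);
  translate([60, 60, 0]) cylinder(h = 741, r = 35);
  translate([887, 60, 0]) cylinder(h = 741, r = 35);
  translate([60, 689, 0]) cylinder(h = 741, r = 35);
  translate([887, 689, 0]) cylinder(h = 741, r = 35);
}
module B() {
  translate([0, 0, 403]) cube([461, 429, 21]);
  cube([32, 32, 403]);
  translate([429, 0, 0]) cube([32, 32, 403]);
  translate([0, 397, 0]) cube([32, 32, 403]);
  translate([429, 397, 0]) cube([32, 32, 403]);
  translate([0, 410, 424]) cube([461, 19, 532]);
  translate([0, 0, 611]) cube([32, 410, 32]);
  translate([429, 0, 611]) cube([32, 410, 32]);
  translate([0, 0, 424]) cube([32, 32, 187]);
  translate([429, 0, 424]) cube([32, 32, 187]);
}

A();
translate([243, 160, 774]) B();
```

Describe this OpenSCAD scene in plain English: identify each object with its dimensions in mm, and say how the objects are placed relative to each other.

A is a rectangular dining table. The top is 947×749×33 mm with its upper surface at z = 774 mm. It stands on four round legs of 70 mm diameter, each leg's bounding box inset 25 mm from the nearest pair of top edges, running from the floor to the underside of the top.

B is a chair. The seat is a 461×429×21 mm slab with its top at z = 424 mm, on four 32×32 mm corner legs (flush with the seat edges, standing on z = 0). A flat backrest 19 mm thick, 532 mm tall, spans the full seat width and rises from the seat top along its +y edge, rear face flush with the rear of the seat. Two armrests of 32×32 mm section run along each side from the seat's front edge to the front of the backrest, top faces 219 mm above the seat top and outer faces flush with the seat's x-edges; a 32×32 mm post under the front of each armrest stands on the seat at the front corner.

The chair is on top of the table, centred.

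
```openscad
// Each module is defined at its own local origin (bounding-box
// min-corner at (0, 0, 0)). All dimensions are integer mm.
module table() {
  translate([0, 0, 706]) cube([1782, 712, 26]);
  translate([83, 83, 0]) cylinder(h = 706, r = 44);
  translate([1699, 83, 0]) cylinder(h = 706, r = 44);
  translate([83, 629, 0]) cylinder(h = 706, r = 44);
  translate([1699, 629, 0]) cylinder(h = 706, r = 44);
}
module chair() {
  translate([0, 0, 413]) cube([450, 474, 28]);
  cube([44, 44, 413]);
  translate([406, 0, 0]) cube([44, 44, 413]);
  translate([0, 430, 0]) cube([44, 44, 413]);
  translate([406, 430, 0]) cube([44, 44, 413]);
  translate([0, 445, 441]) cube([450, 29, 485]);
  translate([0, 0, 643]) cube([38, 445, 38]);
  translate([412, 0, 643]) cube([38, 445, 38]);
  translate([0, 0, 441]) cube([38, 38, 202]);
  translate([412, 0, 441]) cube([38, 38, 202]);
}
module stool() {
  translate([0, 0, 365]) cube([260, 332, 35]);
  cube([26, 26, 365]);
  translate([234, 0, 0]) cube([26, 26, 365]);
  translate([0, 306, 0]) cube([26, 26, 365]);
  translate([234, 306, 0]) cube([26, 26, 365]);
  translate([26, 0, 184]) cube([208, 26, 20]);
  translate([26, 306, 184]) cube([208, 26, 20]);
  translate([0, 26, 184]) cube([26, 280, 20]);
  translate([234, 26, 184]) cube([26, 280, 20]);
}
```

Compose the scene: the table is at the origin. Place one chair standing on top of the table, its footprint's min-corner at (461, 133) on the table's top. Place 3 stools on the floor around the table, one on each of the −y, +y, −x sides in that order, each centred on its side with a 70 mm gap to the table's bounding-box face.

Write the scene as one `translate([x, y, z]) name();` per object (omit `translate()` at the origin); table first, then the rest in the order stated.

table();
translate([461, 133, 732]) chair();
translate([761, -402, 0]) stool();
translate([761, 782, 0]) stool();
translate([-330, 190, 0]) stool();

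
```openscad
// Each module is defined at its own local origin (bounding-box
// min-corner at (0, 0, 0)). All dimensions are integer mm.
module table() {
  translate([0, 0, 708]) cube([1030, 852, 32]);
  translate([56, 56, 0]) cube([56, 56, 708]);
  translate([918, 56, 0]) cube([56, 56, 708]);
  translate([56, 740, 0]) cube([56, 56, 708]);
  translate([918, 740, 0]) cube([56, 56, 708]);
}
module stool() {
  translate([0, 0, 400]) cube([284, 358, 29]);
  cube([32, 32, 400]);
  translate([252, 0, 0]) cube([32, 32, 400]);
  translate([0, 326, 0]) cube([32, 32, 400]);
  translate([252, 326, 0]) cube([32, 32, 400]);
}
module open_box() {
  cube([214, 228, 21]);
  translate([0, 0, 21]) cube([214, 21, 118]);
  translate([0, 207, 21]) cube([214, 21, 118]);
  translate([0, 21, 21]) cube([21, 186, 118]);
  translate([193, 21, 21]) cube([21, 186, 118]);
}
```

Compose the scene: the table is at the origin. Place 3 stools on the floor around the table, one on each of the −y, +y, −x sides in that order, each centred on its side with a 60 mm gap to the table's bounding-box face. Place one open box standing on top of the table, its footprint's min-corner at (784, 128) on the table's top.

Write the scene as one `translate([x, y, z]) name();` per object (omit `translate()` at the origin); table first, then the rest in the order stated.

table();
translate([373, -418, 0]) stool();
translate([373, 912, 0]) stool();
translate([-344, 247, 0]) stool();
translate([784, 128, 740]) open_box();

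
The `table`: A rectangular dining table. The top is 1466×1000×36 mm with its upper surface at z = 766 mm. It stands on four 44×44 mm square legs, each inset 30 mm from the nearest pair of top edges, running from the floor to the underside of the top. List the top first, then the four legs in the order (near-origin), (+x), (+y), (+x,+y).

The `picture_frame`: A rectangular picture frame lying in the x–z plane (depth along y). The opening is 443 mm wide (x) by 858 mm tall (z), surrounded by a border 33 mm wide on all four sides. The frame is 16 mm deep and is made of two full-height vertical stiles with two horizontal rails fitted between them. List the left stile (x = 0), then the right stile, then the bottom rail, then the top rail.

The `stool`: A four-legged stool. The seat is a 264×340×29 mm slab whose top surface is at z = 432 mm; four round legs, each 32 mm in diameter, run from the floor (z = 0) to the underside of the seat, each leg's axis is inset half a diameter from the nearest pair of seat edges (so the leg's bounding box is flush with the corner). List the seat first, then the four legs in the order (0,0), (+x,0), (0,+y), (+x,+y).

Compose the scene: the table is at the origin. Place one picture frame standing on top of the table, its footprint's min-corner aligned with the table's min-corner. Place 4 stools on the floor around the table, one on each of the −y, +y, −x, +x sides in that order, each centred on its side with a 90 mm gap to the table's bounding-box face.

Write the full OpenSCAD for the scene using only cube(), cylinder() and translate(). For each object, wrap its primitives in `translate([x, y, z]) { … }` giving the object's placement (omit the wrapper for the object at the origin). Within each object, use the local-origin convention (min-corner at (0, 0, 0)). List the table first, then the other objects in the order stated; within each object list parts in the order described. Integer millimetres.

translate([0, 0, 730]) cube([1466, 1000, 36]);
translate([30, 30, 0]) cube([44, 44, 730]);
translate([1392, 30, 0]) cube([44, 44, 730]);
translate([30, 926, 0]) cube([44, 44, 730]);
translate([1392, 926, 0]) cube([44, 44, 730]);
translate([0, 0, 766]) {
  cube([33, 16, 924]);
  translate([476, 0, 0]) cube([33, 16, 924]);
  translate([33, 0, 0]) cube([443, 16, 33]);
  translate([33, 0, 891]) cube([443, 16, 33]);
}
translate([601, -430, 0]) {
  translate([0, 0, 403]) cube([264, 340, 29]);
  translate([16, 16, 0]) cylinder(h = 403, r = 16);
  translate([248, 16, 0]) cylinder(h = 403, r = 16);
  translate([16, 324, 0]) cylinder(h = 403, r = 16);
  translate([248, 324, 0]) cylinder(h = 403, r = 16);
}
translate([601, 1090, 0]) {
  translate([0, 0, 403]) cube([264, 340, 29]);
  translate([16, 16, 0]) cylinder(h = 403, r = 16);
  translate([248, 16, 0]) cylinder(h = 403, r = 16);
  translate([16, 324, 0]) cylinder(h = 403, r = 16);
  translate([248, 324, 0]) cylinder(h = 403, r = 16);
}
translate([-354, 330, 0]) {
  translate([0, 0, 403]) cube([264, 340, 29]);
  translate([16, 16, 0]) cylinder(h = 403, r = 16);
  translate([248, 16, 0]) cylinder(h = 403, r = 16);
  translate([16, 324, 0]) cylinder(h = 403, r = 16);
  translate([248, 324, 0]) cylinder(h = 403, r = 16);
}
translate([1556, 330, 0]) {
  translate([0, 0, 403]) cube([264, 340, 29]);
  translate([16, 16, 0]) cylinder(h = 403, r = 16);
  translate([248, 16, 0]) cylinder(h = 403, r = 16);
  translate([16, 324, 0]) cylinder(h = 403, r = 16);
  translate([248, 324, 0]) cylinder(h = 403, r = 16);
}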